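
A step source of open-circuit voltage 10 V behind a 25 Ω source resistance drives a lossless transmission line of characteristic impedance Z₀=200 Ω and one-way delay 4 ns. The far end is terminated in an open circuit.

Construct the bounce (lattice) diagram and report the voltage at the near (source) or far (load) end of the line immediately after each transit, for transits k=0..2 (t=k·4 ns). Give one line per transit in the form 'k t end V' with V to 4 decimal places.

Γ_L=1.000000, Γ_S=-0.777778; launch V₁=10·200/225=8.888889
k=0 src: V=8.8889
k=1 load: inc=8.888889, refl=8.888889·1.000000=8.8889; V=0.000000+8.888889+8.888889=17.7778
k=2 src: inc=8.888889, refl=8.888889·-0.777778=-6.9136; V=8.888889+8.888889+-6.913580=10.8642

0 0 source 8.8889
1 4 load 17.7778
2 8 source 10.8642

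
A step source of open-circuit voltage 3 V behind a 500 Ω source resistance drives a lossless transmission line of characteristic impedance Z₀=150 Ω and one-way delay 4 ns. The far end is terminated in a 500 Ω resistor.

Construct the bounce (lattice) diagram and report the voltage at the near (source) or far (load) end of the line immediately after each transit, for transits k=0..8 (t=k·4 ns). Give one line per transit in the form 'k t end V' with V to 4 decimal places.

Γ_L=0.538462, Γ_S=0.538462; launch V₁=3·150/650=0.692308
k=0 src: V=0.6923
k=1 load: inc=0.692308, refl=0.692308·0.538462=0.3728; V=0.000000+0.692308+0.372781=1.0651
k=2 src: inc=0.372781, refl=0.372781·0.538462=0.2007; V=0.692308+0.372781+0.200728=1.2658
k=3 load: inc=0.200728, refl=0.200728·0.538462=0.1081; V=1.065089+0.200728+0.108084=1.3739
k=4 src: inc=0.108084, refl=0.108084·0.538462=0.0582; V=1.265817+0.108084+0.058199=1.4321
k=5 load: inc=0.058199, refl=0.058199·0.538462=0.0313; V=1.373901+0.058199+0.031338=1.4634
k=6 src: inc=0.031338, refl=0.031338·0.538462=0.0169; V=1.432101+0.031338+0.016874=1.4803
k=7 load: inc=0.016874, refl=0.016874·0.538462=0.0091; V=1.463439+0.016874+0.009086=1.4894
k=8 src: inc=0.009086, refl=0.009086·0.538462=0.0049; V=1.480313+0.009086+0.004893=1.4943

0 0 source 0.6923
1 4 load 1.0651
2 8 source 1.2658
3 12 load 1.3739
4 16 source 1.4321
5 20 load 1.4634
6 24 source 1.4803
7 28 load 1.4894
8 32 source 1.4943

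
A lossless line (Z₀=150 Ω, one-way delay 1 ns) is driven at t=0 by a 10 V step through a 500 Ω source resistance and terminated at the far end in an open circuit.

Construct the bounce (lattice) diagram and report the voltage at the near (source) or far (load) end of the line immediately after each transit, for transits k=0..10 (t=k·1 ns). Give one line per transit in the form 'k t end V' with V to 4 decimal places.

0 0 source 2.3077
1 1 load 4.6154
2 2 source 5.8580
3 3 load 7.1006
4 4 source 7.7697
5 5 load 8.4388
6 6 source 8.7991
7 7 load 9.1593
8 8 source 9.3533
9 9 load 9.5473
10 10 source 9.6518

Γ_L=1.000000, Γ_S=0.538462; launch V₁=10·150/650=2.307692
k=0 src: V=2.3077
k=1 load: inc=2.307692, refl=2.307692·1.000000=2.3077; V=0.000000+2.307692+2.307692=4.6154
k=2 src: inc=2.307692, refl=2.307692·0.538462=1.2426; V=2.307692+2.307692+1.242604=5.8580
k=3 load: inc=1.242604, refl=1.242604·1.000000=1.2426; V=4.615385+1.242604+1.242604=7.1006
k=4 src: inc=1.242604, refl=1.242604·0.538462=0.6691; V=5.857988+1.242604+0.669094=7.7697
k=5 load: inc=0.669094, refl=0.669094·1.000000=0.6691; V=7.100592+0.669094+0.669094=8.4388
k=6 src: inc=0.669094, refl=0.669094·0.538462=0.3603; V=7.769686+0.669094+0.360282=8.7991
k=7 load: inc=0.360282, refl=0.360282·1.000000=0.3603; V=8.438780+0.360282+0.360282=9.1593
k=8 src: inc=0.360282, refl=0.360282·0.538462=0.1940; V=8.799062+0.360282+0.193998=9.3533
k=9 load: inc=0.193998, refl=0.193998·1.000000=0.1940; V=9.159343+0.193998+0.193998=9.5473
k=10 src: inc=0.193998, refl=0.193998·0.538462=0.1045; V=9.353341+0.193998+0.104460=9.6518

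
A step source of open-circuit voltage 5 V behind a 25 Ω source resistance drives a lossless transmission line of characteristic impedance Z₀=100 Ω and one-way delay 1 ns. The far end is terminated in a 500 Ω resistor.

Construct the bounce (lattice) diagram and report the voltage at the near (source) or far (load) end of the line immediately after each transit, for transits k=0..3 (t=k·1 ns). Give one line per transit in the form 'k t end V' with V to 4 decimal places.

Γ_L=0.666667, Γ_S=-0.600000; launch V₁=5·100/125=4.000000
k=0 src: V=4.0000
k=1 load: inc=4.000000, refl=4.000000·0.666667=2.6667; V=0.000000+4.000000+2.666667=6.6667
k=2 src: inc=2.666667, refl=2.666667·-0.600000=-1.6000; V=4.000000+2.666667+-1.600000=5.0667
k=3 load: inc=-1.600000, refl=-1.600000·0.666667=-1.0667; V=6.666667+-1.600000+-1.066667=4.0000

0 0 source 4.0000
1 1 load 6.6667
2 2 source 5.0667
3 3 load 4.0000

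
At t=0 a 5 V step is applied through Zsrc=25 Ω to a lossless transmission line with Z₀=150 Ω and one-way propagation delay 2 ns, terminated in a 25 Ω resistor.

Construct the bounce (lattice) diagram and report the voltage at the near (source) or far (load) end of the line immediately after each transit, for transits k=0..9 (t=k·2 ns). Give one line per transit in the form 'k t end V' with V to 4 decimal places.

Γ_L=-0.714286, Γ_S=-0.714286; launch V₁=5·150/175=4.285714
k=0 src: V=4.2857
k=1 load: inc=4.285714, refl=4.285714·-0.714286=-3.0612; V=0.000000+4.285714+-3.061224=1.2245
k=2 src: inc=-3.061224, refl=-3.061224·-0.714286=2.1866; V=4.285714+-3.061224+2.186589=3.4111
k=3 load: inc=2.186589, refl=2.186589·-0.714286=-1.5618; V=1.224490+2.186589+-1.561849=1.8492
k=4 src: inc=-1.561849, refl=-1.561849·-0.714286=1.1156; V=3.411079+-1.561849+1.115607=2.9648
k=5 load: inc=1.115607, refl=1.115607·-0.714286=-0.7969; V=1.849229+1.115607+-0.796862=2.1680
k=6 src: inc=-0.796862, refl=-0.796862·-0.714286=0.5692; V=2.964836+-0.796862+0.569187=2.7372
k=7 load: inc=0.569187, refl=0.569187·-0.714286=-0.4066; V=2.167974+0.569187+-0.406562=2.3306
k=8 src: inc=-0.406562, refl=-0.406562·-0.714286=0.2904; V=2.737161+-0.406562+0.290402=2.6210
k=9 load: inc=0.290402, refl=0.290402·-0.714286=-0.2074; V=2.330599+0.290402+-0.207430=2.4136

0 0 source 4.2857
1 2 load 1.2245
2 4 source 3.4111
3 6 load 1.8492
4 8 source 2.9648
5 10 load 2.1680
6 12 source 2.7372
7 14 load 2.3306
8 16 source 2.6210
9 18 load 2.4136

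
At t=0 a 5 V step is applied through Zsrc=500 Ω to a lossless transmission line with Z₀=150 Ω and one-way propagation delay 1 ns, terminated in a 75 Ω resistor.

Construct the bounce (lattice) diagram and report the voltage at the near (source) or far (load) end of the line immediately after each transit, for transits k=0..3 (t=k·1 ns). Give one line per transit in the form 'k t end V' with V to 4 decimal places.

0 0 source 1.1538
1 1 load 0.7692
2 2 source 0.5621
3 3 load 0.6312

Γ_L=-0.333333, Γ_S=0.538462; launch V₁=5·150/650=1.153846
k=0 src: V=1.1538
k=1 load: inc=1.153846, refl=1.153846·-0.333333=-0.3846; V=0.000000+1.153846+-0.384615=0.7692
k=2 src: inc=-0.384615, refl=-0.384615·0.538462=-0.2071; V=1.153846+-0.384615+-0.207101=0.5621
k=3 load: inc=-0.207101, refl=-0.207101·-0.333333=0.0690; V=0.769231+-0.207101+0.069034=0.6312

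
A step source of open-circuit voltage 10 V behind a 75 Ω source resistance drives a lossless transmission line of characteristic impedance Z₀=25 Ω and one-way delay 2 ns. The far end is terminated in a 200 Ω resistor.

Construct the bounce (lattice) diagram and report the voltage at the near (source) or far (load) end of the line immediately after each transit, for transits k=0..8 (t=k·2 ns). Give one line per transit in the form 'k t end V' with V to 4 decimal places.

Γ_L=0.777778, Γ_S=0.500000; launch V₁=10·25/100=2.500000
k=0 src: V=2.5000
k=1 load: inc=2.500000, refl=2.500000·0.777778=1.9444; V=0.000000+2.500000+1.944444=4.4444
k=2 src: inc=1.944444, refl=1.944444·0.500000=0.9722; V=2.500000+1.944444+0.972222=5.4167
k=3 load: inc=0.972222, refl=0.972222·0.777778=0.7562; V=4.444444+0.972222+0.756173=6.1728
k=4 src: inc=0.756173, refl=0.756173·0.500000=0.3781; V=5.416667+0.756173+0.378086=6.5509
k=5 load: inc=0.378086, refl=0.378086·0.777778=0.2941; V=6.172840+0.378086+0.294067=6.8450
k=6 src: inc=0.294067, refl=0.294067·0.500000=0.1470; V=6.550926+0.294067+0.147034=6.9920
k=7 load: inc=0.147034, refl=0.147034·0.777778=0.1144; V=6.844993+0.147034+0.114359=7.1064
k=8 src: inc=0.114359, refl=0.114359·0.500000=0.0572; V=6.992027+0.114359+0.057180=7.1636

0 0 source 2.5000
1 2 load 4.4444
2 4 source 5.4167
3 6 load 6.1728
4 8 source 6.5509
5 10 load 6.8450
6 12 source 6.9920
7 14 load 7.1064
8 16 source 7.1636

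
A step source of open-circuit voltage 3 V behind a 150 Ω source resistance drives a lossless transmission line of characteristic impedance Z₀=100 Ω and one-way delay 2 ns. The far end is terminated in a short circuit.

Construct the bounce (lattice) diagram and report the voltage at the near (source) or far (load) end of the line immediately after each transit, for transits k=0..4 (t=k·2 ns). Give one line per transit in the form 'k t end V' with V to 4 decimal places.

0 0 source 1.2000
1 2 load 0.0000
2 4 source -0.2400
3 6 load 0.0000
4 8 source 0.0480

Γ_L=-1.000000, Γ_S=0.200000; launch V₁=3·100/250=1.200000
k=0 src: V=1.2000
k=1 load: inc=1.200000, refl=1.200000·-1.000000=-1.2000; V=0.000000+1.200000+-1.200000=0.0000
k=2 src: inc=-1.200000, refl=-1.200000·0.200000=-0.2400; V=1.200000+-1.200000+-0.240000=-0.2400
k=3 load: inc=-0.240000, refl=-0.240000·-1.000000=0.2400; V=0.000000+-0.240000+0.240000=0.0000
k=4 src: inc=0.240000, refl=0.240000·0.200000=0.0480; V=-0.240000+0.240000+0.048000=0.0480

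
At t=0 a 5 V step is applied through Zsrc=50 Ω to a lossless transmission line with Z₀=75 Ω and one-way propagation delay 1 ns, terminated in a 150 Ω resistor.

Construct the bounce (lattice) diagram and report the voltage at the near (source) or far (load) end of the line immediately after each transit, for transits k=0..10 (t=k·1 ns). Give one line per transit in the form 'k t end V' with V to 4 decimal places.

Γ_L=0.333333, Γ_S=-0.200000; launch V₁=5·75/125=3.000000
k=0 src: V=3.0000
k=1 load: inc=3.000000, refl=3.000000·0.333333=1.0000; V=0.000000+3.000000+1.000000=4.0000
k=2 src: inc=1.000000, refl=1.000000·-0.200000=-0.2000; V=3.000000+1.000000+-0.200000=3.8000
k=3 load: inc=-0.200000, refl=-0.200000·0.333333=-0.0667; V=4.000000+-0.200000+-0.066667=3.7333
k=4 src: inc=-0.066667, refl=-0.066667·-0.200000=0.0133; V=3.800000+-0.066667+0.013333=3.7467
k=5 load: inc=0.013333, refl=0.013333·0.333333=0.0044; V=3.733333+0.013333+0.004444=3.7511
k=6 src: inc=0.004444, refl=0.004444·-0.200000=-0.0009; V=3.746667+0.004444+-0.000889=3.7502
k=7 load: inc=-0.000889, refl=-0.000889·0.333333=-0.0003; V=3.751111+-0.000889+-0.000296=3.7499
k=8 src: inc=-0.000296, refl=-0.000296·-0.200000=0.0001; V=3.750222+-0.000296+0.000059=3.7500
k=9 load: inc=0.000059, refl=0.000059·0.333333=0.0000; V=3.749926+0.000059+0.000020=3.7500
k=10 src: inc=0.000020, refl=0.000020·-0.200000=-0.0000; V=3.749985+0.000020+-0.000004=3.7500

0 0 source 3.0000
1 1 load 4.0000
2 2 source 3.8000
3 3 load 3.7333
4 4 source 3.7467
5 5 load 3.7511
6 6 source 3.7502
7 7 load 3.7499
8 8 source 3.7500
9 9 load 3.7500
10 10 source 3.7500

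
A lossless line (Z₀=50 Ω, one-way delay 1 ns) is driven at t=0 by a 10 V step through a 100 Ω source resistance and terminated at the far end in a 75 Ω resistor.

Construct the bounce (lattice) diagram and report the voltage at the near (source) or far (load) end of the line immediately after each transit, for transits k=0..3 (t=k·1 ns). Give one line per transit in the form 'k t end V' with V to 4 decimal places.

Γ_L=0.200000, Γ_S=0.333333; launch V₁=10·50/150=3.333333
k=0 src: V=3.3333
k=1 load: inc=3.333333, refl=3.333333·0.200000=0.6667; V=0.000000+3.333333+0.666667=4.0000
k=2 src: inc=0.666667, refl=0.666667·0.333333=0.2222; V=3.333333+0.666667+0.222222=4.2222
k=3 load: inc=0.222222, refl=0.222222·0.200000=0.0444; V=4.000000+0.222222+0.044444=4.2667

0 0 source 3.3333
1 1 load 4.0000
2 2 source 4.2222
3 3 load 4.2667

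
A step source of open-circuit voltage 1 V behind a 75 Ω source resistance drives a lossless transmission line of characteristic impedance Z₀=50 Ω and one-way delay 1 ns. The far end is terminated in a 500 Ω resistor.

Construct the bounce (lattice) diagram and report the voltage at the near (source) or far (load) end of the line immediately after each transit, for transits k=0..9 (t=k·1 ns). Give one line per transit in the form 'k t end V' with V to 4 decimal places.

Γ_L=0.818182, Γ_S=0.200000; launch V₁=1·50/125=0.400000
k=0 src: V=0.4000
k=1 load: inc=0.400000, refl=0.400000·0.818182=0.3273; V=0.000000+0.400000+0.327273=0.7273
k=2 src: inc=0.327273, refl=0.327273·0.200000=0.0655; V=0.400000+0.327273+0.065455=0.7927
k=3 load: inc=0.065455, refl=0.065455·0.818182=0.0536; V=0.727273+0.065455+0.053554=0.8463
k=4 src: inc=0.053554, refl=0.053554·0.200000=0.0107; V=0.792727+0.053554+0.010711=0.8570
k=5 load: inc=0.010711, refl=0.010711·0.818182=0.0088; V=0.846281+0.010711+0.008763=0.8658
k=6 src: inc=0.008763, refl=0.008763·0.200000=0.0018; V=0.856992+0.008763+0.001753=0.8675
k=7 load: inc=0.001753, refl=0.001753·0.818182=0.0014; V=0.865755+0.001753+0.001434=0.8689
k=8 src: inc=0.001434, refl=0.001434·0.200000=0.0003; V=0.867508+0.001434+0.000287=0.8692
k=9 load: inc=0.000287, refl=0.000287·0.818182=0.0002; V=0.868942+0.000287+0.000235=0.8695

0 0 source 0.4000
1 1 load 0.7273
2 2 source 0.7927
3 3 load 0.8463
4 4 source 0.8570
5 5 load 0.8658
6 6 source 0.8675
7 7 load 0.8689
8 8 source 0.8692
9 9 load 0.8695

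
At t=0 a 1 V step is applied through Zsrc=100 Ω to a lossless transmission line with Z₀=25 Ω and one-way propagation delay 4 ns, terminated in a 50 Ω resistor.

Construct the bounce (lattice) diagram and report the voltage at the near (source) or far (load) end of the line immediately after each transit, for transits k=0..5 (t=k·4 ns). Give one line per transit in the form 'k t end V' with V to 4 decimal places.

Γ_L=0.333333, Γ_S=0.600000; launch V₁=1·25/125=0.200000
k=0 src: V=0.2000
k=1 load: inc=0.200000, refl=0.200000·0.333333=0.0667; V=0.000000+0.200000+0.066667=0.2667
k=2 src: inc=0.066667, refl=0.066667·0.600000=0.0400; V=0.200000+0.066667+0.040000=0.3067
k=3 load: inc=0.040000, refl=0.040000·0.333333=0.0133; V=0.266667+0.040000+0.013333=0.3200
k=4 src: inc=0.013333, refl=0.013333·0.600000=0.0080; V=0.306667+0.013333+0.008000=0.3280
k=5 load: inc=0.008000, refl=0.008000·0.333333=0.0027; V=0.320000+0.008000+0.002667=0.3307

0 0 source 0.2000
1 4 load 0.2667
2 8 source 0.3067
3 12 load 0.3200
4 16 source 0.3280
5 20 load 0.3307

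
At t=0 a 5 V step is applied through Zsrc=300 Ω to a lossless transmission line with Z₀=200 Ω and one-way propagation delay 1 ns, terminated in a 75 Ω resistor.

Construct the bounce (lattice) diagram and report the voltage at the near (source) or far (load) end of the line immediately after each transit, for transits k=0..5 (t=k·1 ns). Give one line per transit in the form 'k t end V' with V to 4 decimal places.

0 0 source 2.0000
1 1 load 1.0909
2 2 source 0.9091
3 3 load 0.9917
4 4 source 1.0083
5 5 load 1.0008

Γ_L=-0.454545, Γ_S=0.200000; launch V₁=5·200/500=2.000000
k=0 src: V=2.0000
k=1 load: inc=2.000000, refl=2.000000·-0.454545=-0.9091; V=0.000000+2.000000+-0.909091=1.0909
k=2 src: inc=-0.909091, refl=-0.909091·0.200000=-0.1818; V=2.000000+-0.909091+-0.181818=0.9091
k=3 load: inc=-0.181818, refl=-0.181818·-0.454545=0.0826; V=1.090909+-0.181818+0.082645=0.9917
k=4 src: inc=0.082645, refl=0.082645·0.200000=0.0165; V=0.909091+0.082645+0.016529=1.0083
k=5 load: inc=0.016529, refl=0.016529·-0.454545=-0.0075; V=0.991736+0.016529+-0.007513=1.0008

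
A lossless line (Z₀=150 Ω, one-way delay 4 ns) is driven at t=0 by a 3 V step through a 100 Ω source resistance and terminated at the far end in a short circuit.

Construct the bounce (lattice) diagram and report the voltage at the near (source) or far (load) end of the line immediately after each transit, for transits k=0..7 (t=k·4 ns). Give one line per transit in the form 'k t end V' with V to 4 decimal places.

0 0 source 1.8000
1 4 load 0.0000
2 8 source 0.3600
3 12 load 0.0000
4 16 source 0.0720
5 20 load 0.0000
6 24 source 0.0144
7 28 load 0.0000

Γ_L=-1.000000, Γ_S=-0.200000; launch V₁=3·150/250=1.800000
k=0 src: V=1.8000
k=1 load: inc=1.800000, refl=1.800000·-1.000000=-1.8000; V=0.000000+1.800000+-1.800000=0.0000
k=2 src: inc=-1.800000, refl=-1.800000·-0.200000=0.3600; V=1.800000+-1.800000+0.360000=0.3600
k=3 load: inc=0.360000, refl=0.360000·-1.000000=-0.3600; V=0.000000+0.360000+-0.360000=0.0000
k=4 src: inc=-0.360000, refl=-0.360000·-0.200000=0.0720; V=0.360000+-0.360000+0.072000=0.0720
k=5 load: inc=0.072000, refl=0.072000·-1.000000=-0.0720; V=0.000000+0.072000+-0.072000=0.0000
k=6 src: inc=-0.072000, refl=-0.072000·-0.200000=0.0144; V=0.072000+-0.072000+0.014400=0.0144
k=7 load: inc=0.014400, refl=0.014400·-1.000000=-0.0144; V=0.000000+0.014400+-0.014400=0.0000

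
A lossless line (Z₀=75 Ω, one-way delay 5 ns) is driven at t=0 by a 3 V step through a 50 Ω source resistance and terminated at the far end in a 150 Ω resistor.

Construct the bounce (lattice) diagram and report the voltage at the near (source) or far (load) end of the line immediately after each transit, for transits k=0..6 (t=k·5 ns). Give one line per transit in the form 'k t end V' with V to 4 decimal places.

0 0 source 1.8000
1 5 load 2.4000
2 10 source 2.2800
3 15 load 2.2400
4 20 source 2.2480
5 25 load 2.2507
6 30 source 2.2501

Γ_L=0.333333, Γ_S=-0.200000; launch V₁=3·75/125=1.800000
k=0 src: V=1.8000
k=1 load: inc=1.800000, refl=1.800000·0.333333=0.6000; V=0.000000+1.800000+0.600000=2.4000
k=2 src: inc=0.600000, refl=0.600000·-0.200000=-0.1200; V=1.800000+0.600000+-0.120000=2.2800
k=3 load: inc=-0.120000, refl=-0.120000·0.333333=-0.0400; V=2.400000+-0.120000+-0.040000=2.2400
k=4 src: inc=-0.040000, refl=-0.040000·-0.200000=0.0080; V=2.280000+-0.040000+0.008000=2.2480
k=5 load: inc=0.008000, refl=0.008000·0.333333=0.0027; V=2.240000+0.008000+0.002667=2.2507
k=6 src: inc=0.002667, refl=0.002667·-0.200000=-0.0005; V=2.248000+0.002667+-0.000533=2.2501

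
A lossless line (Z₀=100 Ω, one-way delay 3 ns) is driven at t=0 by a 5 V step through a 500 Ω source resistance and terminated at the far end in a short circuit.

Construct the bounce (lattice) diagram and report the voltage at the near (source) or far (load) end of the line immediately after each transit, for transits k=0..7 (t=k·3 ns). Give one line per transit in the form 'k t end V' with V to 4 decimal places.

0 0 source 0.8333
1 3 load 0.0000
2 6 source -0.5556
3 9 load 0.0000
4 12 source 0.3704
5 15 load 0.0000
6 18 source -0.2469
7 21 load 0.0000

Γ_L=-1.000000, Γ_S=0.666667; launch V₁=5·100/600=0.833333
k=0 src: V=0.8333
k=1 load: inc=0.833333, refl=0.833333·-1.000000=-0.8333; V=0.000000+0.833333+-0.833333=0.0000
k=2 src: inc=-0.833333, refl=-0.833333·0.666667=-0.5556; V=0.833333+-0.833333+-0.555556=-0.5556
k=3 load: inc=-0.555556, refl=-0.555556·-1.000000=0.5556; V=0.000000+-0.555556+0.555556=0.0000
k=4 src: inc=0.555556, refl=0.555556·0.666667=0.3704; V=-0.555556+0.555556+0.370370=0.3704
k=5 load: inc=0.370370, refl=0.370370·-1.000000=-0.3704; V=0.000000+0.370370+-0.370370=0.0000
k=6 src: inc=-0.370370, refl=-0.370370·0.666667=-0.2469; V=0.370370+-0.370370+-0.246914=-0.2469
k=7 load: inc=-0.246914, refl=-0.246914·-1.000000=0.2469; V=0.000000+-0.246914+0.246914=0.0000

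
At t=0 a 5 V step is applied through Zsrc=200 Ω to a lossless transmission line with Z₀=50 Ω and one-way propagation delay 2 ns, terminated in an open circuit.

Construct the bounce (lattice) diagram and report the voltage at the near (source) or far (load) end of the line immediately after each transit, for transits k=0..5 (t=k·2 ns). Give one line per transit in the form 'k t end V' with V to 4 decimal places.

0 0 source 1.0000
1 2 load 2.0000
2 4 source 2.6000
3 6 load 3.2000
4 8 source 3.5600
5 10 load 3.9200

Γ_L=1.000000, Γ_S=0.600000; launch V₁=5·50/250=1.000000
k=0 src: V=1.0000
k=1 load: inc=1.000000, refl=1.000000·1.000000=1.0000; V=0.000000+1.000000+1.000000=2.0000
k=2 src: inc=1.000000, refl=1.000000·0.600000=0.6000; V=1.000000+1.000000+0.600000=2.6000
k=3 load: inc=0.600000, refl=0.600000·1.000000=0.6000; V=2.000000+0.600000+0.600000=3.2000
k=4 src: inc=0.600000, refl=0.600000·0.600000=0.3600; V=2.600000+0.600000+0.360000=3.5600
k=5 load: inc=0.360000, refl=0.360000·1.000000=0.3600; V=3.200000+0.360000+0.360000=3.9200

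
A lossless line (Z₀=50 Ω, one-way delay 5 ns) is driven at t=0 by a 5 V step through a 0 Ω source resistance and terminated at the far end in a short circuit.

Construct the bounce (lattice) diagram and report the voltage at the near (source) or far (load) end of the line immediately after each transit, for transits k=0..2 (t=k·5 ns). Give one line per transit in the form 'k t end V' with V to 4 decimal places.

0 0 source 5.0000
1 5 load 0.0000
2 10 source 5.0000

Γ_L=-1.000000, Γ_S=-1.000000; launch V₁=5·50/50=5.000000
k=0 src: V=5.0000
k=1 load: inc=5.000000, refl=5.000000·-1.000000=-5.0000; V=0.000000+5.000000+-5.000000=0.0000
k=2 src: inc=-5.000000, refl=-5.000000·-1.000000=5.0000; V=5.000000+-5.000000+5.000000=5.0000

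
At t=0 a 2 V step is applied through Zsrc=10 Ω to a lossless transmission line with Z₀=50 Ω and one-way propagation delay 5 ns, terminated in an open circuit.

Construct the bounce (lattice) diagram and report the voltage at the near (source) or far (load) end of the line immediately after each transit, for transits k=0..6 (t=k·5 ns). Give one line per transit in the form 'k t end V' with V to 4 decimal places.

Γ_L=1.000000, Γ_S=-0.666667; launch V₁=2·50/60=1.666667
k=0 src: V=1.6667
k=1 load: inc=1.666667, refl=1.666667·1.000000=1.6667; V=0.000000+1.666667+1.666667=3.3333
k=2 src: inc=1.666667, refl=1.666667·-0.666667=-1.1111; V=1.666667+1.666667+-1.111111=2.2222
k=3 load: inc=-1.111111, refl=-1.111111·1.000000=-1.1111; V=3.333333+-1.111111+-1.111111=1.1111
k=4 src: inc=-1.111111, refl=-1.111111·-0.666667=0.7407; V=2.222222+-1.111111+0.740741=1.8519
k=5 load: inc=0.740741, refl=0.740741·1.000000=0.7407; V=1.111111+0.740741+0.740741=2.5926
k=6 src: inc=0.740741, refl=0.740741·-0.666667=-0.4938; V=1.851852+0.740741+-0.493827=2.0988

0 0 source 1.6667
1 5 load 3.3333
2 10 source 2.2222
3 15 load 1.1111
4 20 source 1.8519
5 25 load 2.5926
6 30 source 2.0988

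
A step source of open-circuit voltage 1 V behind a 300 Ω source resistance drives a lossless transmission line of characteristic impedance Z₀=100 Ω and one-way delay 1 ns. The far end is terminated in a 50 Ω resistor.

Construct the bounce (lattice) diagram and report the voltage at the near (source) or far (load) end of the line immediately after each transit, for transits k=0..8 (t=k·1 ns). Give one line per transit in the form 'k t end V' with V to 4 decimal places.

Γ_L=-0.333333, Γ_S=0.500000; launch V₁=1·100/400=0.250000
k=0 src: V=0.2500
k=1 load: inc=0.250000, refl=0.250000·-0.333333=-0.0833; V=0.000000+0.250000+-0.083333=0.1667
k=2 src: inc=-0.083333, refl=-0.083333·0.500000=-0.0417; V=0.250000+-0.083333+-0.041667=0.1250
k=3 load: inc=-0.041667, refl=-0.041667·-0.333333=0.0139; V=0.166667+-0.041667+0.013889=0.1389
k=4 src: inc=0.013889, refl=0.013889·0.500000=0.0069; V=0.125000+0.013889+0.006944=0.1458
k=5 load: inc=0.006944, refl=0.006944·-0.333333=-0.0023; V=0.138889+0.006944+-0.002315=0.1435
k=6 src: inc=-0.002315, refl=-0.002315·0.500000=-0.0012; V=0.145833+-0.002315+-0.001157=0.1424
k=7 load: inc=-0.001157, refl=-0.001157·-0.333333=0.0004; V=0.143519+-0.001157+0.000386=0.1427
k=8 src: inc=0.000386, refl=0.000386·0.500000=0.0002; V=0.142361+0.000386+0.000193=0.1429

0 0 source 0.2500
1 1 load 0.1667
2 2 source 0.1250
3 3 load 0.1389
4 4 source 0.1458
5 5 load 0.1435
6 6 source 0.1424
7 7 load 0.1427
8 8 source 0.1429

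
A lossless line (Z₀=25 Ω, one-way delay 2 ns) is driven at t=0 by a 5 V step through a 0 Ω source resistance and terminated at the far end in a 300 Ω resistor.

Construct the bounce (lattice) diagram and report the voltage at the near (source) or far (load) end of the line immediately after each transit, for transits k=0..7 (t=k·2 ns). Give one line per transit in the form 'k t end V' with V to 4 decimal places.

0 0 source 5.0000
1 2 load 9.2308
2 4 source 5.0000
3 6 load 1.4201
4 8 source 5.0000
5 10 load 8.0291
6 12 source 5.0000
7 14 load 2.4369

Γ_L=0.846154, Γ_S=-1.000000; launch V₁=5·25/25=5.000000
k=0 src: V=5.0000
k=1 load: inc=5.000000, refl=5.000000·0.846154=4.2308; V=0.000000+5.000000+4.230769=9.2308
k=2 src: inc=4.230769, refl=4.230769·-1.000000=-4.2308; V=5.000000+4.230769+-4.230769=5.0000
k=3 load: inc=-4.230769, refl=-4.230769·0.846154=-3.5799; V=9.230769+-4.230769+-3.579882=1.4201
k=4 src: inc=-3.579882, refl=-3.579882·-1.000000=3.5799; V=5.000000+-3.579882+3.579882=5.0000
k=5 load: inc=3.579882, refl=3.579882·0.846154=3.0291; V=1.420118+3.579882+3.029131=8.0291
k=6 src: inc=3.029131, refl=3.029131·-1.000000=-3.0291; V=5.000000+3.029131+-3.029131=5.0000
k=7 load: inc=-3.029131, refl=-3.029131·0.846154=-2.5631; V=8.029131+-3.029131+-2.563111=2.4369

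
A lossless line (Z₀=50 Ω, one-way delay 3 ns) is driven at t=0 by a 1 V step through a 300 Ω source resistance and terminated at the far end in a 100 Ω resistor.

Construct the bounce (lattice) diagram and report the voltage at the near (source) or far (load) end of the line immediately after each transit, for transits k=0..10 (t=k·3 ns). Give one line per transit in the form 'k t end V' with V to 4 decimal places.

Γ_L=0.333333, Γ_S=0.714286; launch V₁=1·50/350=0.142857
k=0 src: V=0.1429
k=1 load: inc=0.142857, refl=0.142857·0.333333=0.0476; V=0.000000+0.142857+0.047619=0.1905
k=2 src: inc=0.047619, refl=0.047619·0.714286=0.0340; V=0.142857+0.047619+0.034014=0.2245
k=3 load: inc=0.034014, refl=0.034014·0.333333=0.0113; V=0.190476+0.034014+0.011338=0.2358
k=4 src: inc=0.011338, refl=0.011338·0.714286=0.0081; V=0.224490+0.011338+0.008098=0.2439
k=5 load: inc=0.008098, refl=0.008098·0.333333=0.0027; V=0.235828+0.008098+0.002699=0.2466
k=6 src: inc=0.002699, refl=0.002699·0.714286=0.0019; V=0.243926+0.002699+0.001928=0.2486
k=7 load: inc=0.001928, refl=0.001928·0.333333=0.0006; V=0.246626+0.001928+0.000643=0.2492
k=8 src: inc=0.000643, refl=0.000643·0.714286=0.0005; V=0.248554+0.000643+0.000459=0.2497
k=9 load: inc=0.000459, refl=0.000459·0.333333=0.0002; V=0.249197+0.000459+0.000153=0.2498
k=10 src: inc=0.000153, refl=0.000153·0.714286=0.0001; V=0.249656+0.000153+0.000109=0.2499

0 0 source 0.1429
1 3 load 0.1905
2 6 source 0.2245
3 9 load 0.2358
4 12 source 0.2439
5 15 load 0.2466
6 18 source 0.2486
7 21 load 0.2492
8 24 source 0.2497
9 27 load 0.2498
10 30 source 0.2499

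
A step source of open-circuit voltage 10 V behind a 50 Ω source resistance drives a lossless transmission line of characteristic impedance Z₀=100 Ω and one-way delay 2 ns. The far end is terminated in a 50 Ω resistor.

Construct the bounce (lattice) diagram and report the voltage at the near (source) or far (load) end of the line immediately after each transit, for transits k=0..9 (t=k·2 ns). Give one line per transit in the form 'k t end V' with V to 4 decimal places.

Γ_L=-0.333333, Γ_S=-0.333333; launch V₁=10·100/150=6.666667
k=0 src: V=6.6667
k=1 load: inc=6.666667, refl=6.666667·-0.333333=-2.2222; V=0.000000+6.666667+-2.222222=4.4444
k=2 src: inc=-2.222222, refl=-2.222222·-0.333333=0.7407; V=6.666667+-2.222222+0.740741=5.1852
k=3 load: inc=0.740741, refl=0.740741·-0.333333=-0.2469; V=4.444444+0.740741+-0.246914=4.9383
k=4 src: inc=-0.246914, refl=-0.246914·-0.333333=0.0823; V=5.185185+-0.246914+0.082305=5.0206
k=5 load: inc=0.082305, refl=0.082305·-0.333333=-0.0274; V=4.938272+0.082305+-0.027435=4.9931
k=6 src: inc=-0.027435, refl=-0.027435·-0.333333=0.0091; V=5.020576+-0.027435+0.009145=5.0023
k=7 load: inc=0.009145, refl=0.009145·-0.333333=-0.0030; V=4.993141+0.009145+-0.003048=4.9992
k=8 src: inc=-0.003048, refl=-0.003048·-0.333333=0.0010; V=5.002286+-0.003048+0.001016=5.0003
k=9 load: inc=0.001016, refl=0.001016·-0.333333=-0.0003; V=4.999238+0.001016+-0.000339=4.9999

0 0 source 6.6667
1 2 load 4.4444
2 4 source 5.1852
3 6 load 4.9383
4 8 source 5.0206
5 10 load 4.9931
6 12 source 5.0023
7 14 load 4.9992
8 16 source 5.0003
9 18 load 4.9999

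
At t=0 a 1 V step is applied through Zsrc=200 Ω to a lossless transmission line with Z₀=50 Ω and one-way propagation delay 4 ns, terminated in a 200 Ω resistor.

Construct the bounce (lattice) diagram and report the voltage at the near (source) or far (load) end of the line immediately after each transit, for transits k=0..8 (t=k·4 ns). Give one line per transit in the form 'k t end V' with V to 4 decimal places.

Γ_L=0.600000, Γ_S=0.600000; launch V₁=1·50/250=0.200000
k=0 src: V=0.2000
k=1 load: inc=0.200000, refl=0.200000·0.600000=0.1200; V=0.000000+0.200000+0.120000=0.3200
k=2 src: inc=0.120000, refl=0.120000·0.600000=0.0720; V=0.200000+0.120000+0.072000=0.3920
k=3 load: inc=0.072000, refl=0.072000·0.600000=0.0432; V=0.320000+0.072000+0.043200=0.4352
k=4 src: inc=0.043200, refl=0.043200·0.600000=0.0259; V=0.392000+0.043200+0.025920=0.4611
k=5 load: inc=0.025920, refl=0.025920·0.600000=0.0156; V=0.435200+0.025920+0.015552=0.4767
k=6 src: inc=0.015552, refl=0.015552·0.600000=0.0093; V=0.461120+0.015552+0.009331=0.4860
k=7 load: inc=0.009331, refl=0.009331·0.600000=0.0056; V=0.476672+0.009331+0.005599=0.4916
k=8 src: inc=0.005599, refl=0.005599·0.600000=0.0034; V=0.486003+0.005599+0.003359=0.4950

0 0 source 0.2000
1 4 load 0.3200
2 8 source 0.3920
3 12 load 0.4352
4 16 source 0.4611
5 20 load 0.4767
6 24 source 0.4860
7 28 load 0.4916
8 32 source 0.4950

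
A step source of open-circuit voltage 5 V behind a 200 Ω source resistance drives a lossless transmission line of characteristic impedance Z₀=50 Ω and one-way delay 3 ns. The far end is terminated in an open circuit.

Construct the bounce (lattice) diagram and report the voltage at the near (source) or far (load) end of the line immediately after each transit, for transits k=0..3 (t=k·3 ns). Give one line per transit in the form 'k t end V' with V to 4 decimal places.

Γ_L=1.000000, Γ_S=0.600000; launch V₁=5·50/250=1.000000
k=0 src: V=1.0000
k=1 load: inc=1.000000, refl=1.000000·1.000000=1.0000; V=0.000000+1.000000+1.000000=2.0000
k=2 src: inc=1.000000, refl=1.000000·0.600000=0.6000; V=1.000000+1.000000+0.600000=2.6000
k=3 load: inc=0.600000, refl=0.600000·1.000000=0.6000; V=2.000000+0.600000+0.600000=3.2000

0 0 source 1.0000
1 3 load 2.0000
2 6 source 2.6000
3 9 load 3.2000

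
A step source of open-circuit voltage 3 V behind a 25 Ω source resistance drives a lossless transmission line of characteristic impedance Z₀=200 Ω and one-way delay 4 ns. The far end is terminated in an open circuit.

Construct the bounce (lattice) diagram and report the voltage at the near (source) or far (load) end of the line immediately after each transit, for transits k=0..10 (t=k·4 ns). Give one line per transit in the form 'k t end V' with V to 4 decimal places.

Γ_L=1.000000, Γ_S=-0.777778; launch V₁=3·200/225=2.666667
k=0 src: V=2.6667
k=1 load: inc=2.666667, refl=2.666667·1.000000=2.6667; V=0.000000+2.666667+2.666667=5.3333
k=2 src: inc=2.666667, refl=2.666667·-0.777778=-2.0741; V=2.666667+2.666667+-2.074074=3.2593
k=3 load: inc=-2.074074, refl=-2.074074·1.000000=-2.0741; V=5.333333+-2.074074+-2.074074=1.1852
k=4 src: inc=-2.074074, refl=-2.074074·-0.777778=1.6132; V=3.259259+-2.074074+1.613169=2.7984
k=5 load: inc=1.613169, refl=1.613169·1.000000=1.6132; V=1.185185+1.613169+1.613169=4.4115
k=6 src: inc=1.613169, refl=1.613169·-0.777778=-1.2547; V=2.798354+1.613169+-1.254687=3.1568
k=7 load: inc=-1.254687, refl=-1.254687·1.000000=-1.2547; V=4.411523+-1.254687+-1.254687=1.9021
k=8 src: inc=-1.254687, refl=-1.254687·-0.777778=0.9759; V=3.156836+-1.254687+0.975867=2.8780
k=9 load: inc=0.975867, refl=0.975867·1.000000=0.9759; V=1.902149+0.975867+0.975867=3.8539
k=10 src: inc=0.975867, refl=0.975867·-0.777778=-0.7590; V=2.878017+0.975867+-0.759008=3.0949

0 0 source 2.6667
1 4 load 5.3333
2 8 source 3.2593
3 12 load 1.1852
4 16 source 2.7984
5 20 load 4.4115
6 24 source 3.1568
7 28 load 1.9021
8 32 source 2.8780
9 36 load 3.8539
10 40 source 3.0949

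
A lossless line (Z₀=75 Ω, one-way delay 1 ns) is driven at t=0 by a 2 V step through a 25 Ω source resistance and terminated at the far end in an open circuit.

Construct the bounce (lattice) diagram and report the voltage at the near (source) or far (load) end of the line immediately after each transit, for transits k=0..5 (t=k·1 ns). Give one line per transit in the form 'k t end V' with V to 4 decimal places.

0 0 source 1.5000
1 1 load 3.0000
2 2 source 2.2500
3 3 load 1.5000
4 4 source 1.8750
5 5 load 2.2500

Γ_L=1.000000, Γ_S=-0.500000; launch V₁=2·75/100=1.500000
k=0 src: V=1.5000
k=1 load: inc=1.500000, refl=1.500000·1.000000=1.5000; V=0.000000+1.500000+1.500000=3.0000
k=2 src: inc=1.500000, refl=1.500000·-0.500000=-0.7500; V=1.500000+1.500000+-0.750000=2.2500
k=3 load: inc=-0.750000, refl=-0.750000·1.000000=-0.7500; V=3.000000+-0.750000+-0.750000=1.5000
k=4 src: inc=-0.750000, refl=-0.750000·-0.500000=0.3750; V=2.250000+-0.750000+0.375000=1.8750
k=5 load: inc=0.375000, refl=0.375000·1.000000=0.3750; V=1.500000+0.375000+0.375000=2.2500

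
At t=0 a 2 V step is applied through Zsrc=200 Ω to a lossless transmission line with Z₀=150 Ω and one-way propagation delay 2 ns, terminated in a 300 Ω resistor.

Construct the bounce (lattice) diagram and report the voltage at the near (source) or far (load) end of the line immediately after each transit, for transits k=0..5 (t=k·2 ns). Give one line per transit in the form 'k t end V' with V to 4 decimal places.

Γ_L=0.333333, Γ_S=0.142857; launch V₁=2·150/350=0.857143
k=0 src: V=0.8571
k=1 load: inc=0.857143, refl=0.857143·0.333333=0.2857; V=0.000000+0.857143+0.285714=1.1429
k=2 src: inc=0.285714, refl=0.285714·0.142857=0.0408; V=0.857143+0.285714+0.040816=1.1837
k=3 load: inc=0.040816, refl=0.040816·0.333333=0.0136; V=1.142857+0.040816+0.013605=1.1973
k=4 src: inc=0.013605, refl=0.013605·0.142857=0.0019; V=1.183673+0.013605+0.001944=1.1992
k=5 load: inc=0.001944, refl=0.001944·0.333333=0.0006; V=1.197279+0.001944+0.000648=1.1999

0 0 source 0.8571
1 2 load 1.1429
2 4 source 1.1837
3 6 load 1.1973
4 8 source 1.1992
5 10 load 1.1999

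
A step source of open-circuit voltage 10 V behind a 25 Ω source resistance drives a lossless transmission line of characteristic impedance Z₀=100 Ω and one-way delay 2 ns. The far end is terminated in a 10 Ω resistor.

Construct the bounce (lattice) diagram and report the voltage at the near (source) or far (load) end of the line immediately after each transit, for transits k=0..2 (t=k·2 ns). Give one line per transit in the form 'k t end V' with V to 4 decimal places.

Γ_L=-0.818182, Γ_S=-0.600000; launch V₁=10·100/125=8.000000
k=0 src: V=8.0000
k=1 load: inc=8.000000, refl=8.000000·-0.818182=-6.5455; V=0.000000+8.000000+-6.545455=1.4545
k=2 src: inc=-6.545455, refl=-6.545455·-0.600000=3.9273; V=8.000000+-6.545455+3.927273=5.3818

0 0 source 8.0000
1 2 load 1.4545
2 4 source 5.3818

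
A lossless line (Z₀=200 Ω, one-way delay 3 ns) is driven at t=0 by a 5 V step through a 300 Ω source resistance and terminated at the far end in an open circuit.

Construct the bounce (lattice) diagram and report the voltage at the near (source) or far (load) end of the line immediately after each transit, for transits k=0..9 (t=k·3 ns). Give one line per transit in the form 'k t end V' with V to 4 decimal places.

Γ_L=1.000000, Γ_S=0.200000; launch V₁=5·200/500=2.000000
k=0 src: V=2.0000
k=1 load: inc=2.000000, refl=2.000000·1.000000=2.0000; V=0.000000+2.000000+2.000000=4.0000
k=2 src: inc=2.000000, refl=2.000000·0.200000=0.4000; V=2.000000+2.000000+0.400000=4.4000
k=3 load: inc=0.400000, refl=0.400000·1.000000=0.4000; V=4.000000+0.400000+0.400000=4.8000
k=4 src: inc=0.400000, refl=0.400000·0.200000=0.0800; V=4.400000+0.400000+0.080000=4.8800
k=5 load: inc=0.080000, refl=0.080000·1.000000=0.0800; V=4.800000+0.080000+0.080000=4.9600
k=6 src: inc=0.080000, refl=0.080000·0.200000=0.0160; V=4.880000+0.080000+0.016000=4.9760
k=7 load: inc=0.016000, refl=0.016000·1.000000=0.0160; V=4.960000+0.016000+0.016000=4.9920
k=8 src: inc=0.016000, refl=0.016000·0.200000=0.0032; V=4.976000+0.016000+0.003200=4.9952
k=9 load: inc=0.003200, refl=0.003200·1.000000=0.0032; V=4.992000+0.003200+0.003200=4.9984

0 0 source 2.0000
1 3 load 4.0000
2 6 source 4.4000
3 9 load 4.8000
4 12 source 4.8800
5 15 load 4.9600
6 18 source 4.9760
7 21 load 4.9920
8 24 source 4.9952
9 27 load 4.9984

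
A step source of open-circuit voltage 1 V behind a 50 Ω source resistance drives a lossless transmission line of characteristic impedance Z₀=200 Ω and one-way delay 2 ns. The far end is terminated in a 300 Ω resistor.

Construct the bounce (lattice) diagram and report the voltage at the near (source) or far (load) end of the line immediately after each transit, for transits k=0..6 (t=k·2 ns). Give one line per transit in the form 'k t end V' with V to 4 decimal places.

Γ_L=0.200000, Γ_S=-0.600000; launch V₁=1·200/250=0.800000
k=0 src: V=0.8000
k=1 load: inc=0.800000, refl=0.800000·0.200000=0.1600; V=0.000000+0.800000+0.160000=0.9600
k=2 src: inc=0.160000, refl=0.160000·-0.600000=-0.0960; V=0.800000+0.160000+-0.096000=0.8640
k=3 load: inc=-0.096000, refl=-0.096000·0.200000=-0.0192; V=0.960000+-0.096000+-0.019200=0.8448
k=4 src: inc=-0.019200, refl=-0.019200·-0.600000=0.0115; V=0.864000+-0.019200+0.011520=0.8563
k=5 load: inc=0.011520, refl=0.011520·0.200000=0.0023; V=0.844800+0.011520+0.002304=0.8586
k=6 src: inc=0.002304, refl=0.002304·-0.600000=-0.0014; V=0.856320+0.002304+-0.001382=0.8572

0 0 source 0.8000
1 2 load 0.9600
2 4 source 0.8640
3 6 load 0.8448
4 8 source 0.8563
5 10 load 0.8586
6 12 source 0.8572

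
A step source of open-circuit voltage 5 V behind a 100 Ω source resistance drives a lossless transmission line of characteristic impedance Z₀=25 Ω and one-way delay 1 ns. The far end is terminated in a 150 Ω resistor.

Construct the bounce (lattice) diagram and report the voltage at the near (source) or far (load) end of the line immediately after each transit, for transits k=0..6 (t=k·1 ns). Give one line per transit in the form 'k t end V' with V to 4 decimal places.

Γ_L=0.714286, Γ_S=0.600000; launch V₁=5·25/125=1.000000
k=0 src: V=1.0000
k=1 load: inc=1.000000, refl=1.000000·0.714286=0.7143; V=0.000000+1.000000+0.714286=1.7143
k=2 src: inc=0.714286, refl=0.714286·0.600000=0.4286; V=1.000000+0.714286+0.428571=2.1429
k=3 load: inc=0.428571, refl=0.428571·0.714286=0.3061; V=1.714286+0.428571+0.306122=2.4490
k=4 src: inc=0.306122, refl=0.306122·0.600000=0.1837; V=2.142857+0.306122+0.183673=2.6327
k=5 load: inc=0.183673, refl=0.183673·0.714286=0.1312; V=2.448980+0.183673+0.131195=2.7638
k=6 src: inc=0.131195, refl=0.131195·0.600000=0.0787; V=2.632653+0.131195+0.078717=2.8426

0 0 source 1.0000
1 1 load 1.7143
2 2 source 2.1429
3 3 load 2.4490
4 4 source 2.6327
5 5 load 2.7638
6 6 source 2.8426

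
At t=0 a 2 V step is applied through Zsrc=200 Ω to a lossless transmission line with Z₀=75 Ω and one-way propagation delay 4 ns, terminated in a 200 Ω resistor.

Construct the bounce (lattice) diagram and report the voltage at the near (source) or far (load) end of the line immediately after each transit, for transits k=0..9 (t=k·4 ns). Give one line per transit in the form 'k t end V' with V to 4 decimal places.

0 0 source 0.5455
1 4 load 0.7934
2 8 source 0.9061
3 12 load 0.9573
4 16 source 0.9806
5 20 load 0.9912
6 24 source 0.9960
7 28 load 0.9982
8 32 source 0.9992
9 36 load 0.9996

Γ_L=0.454545, Γ_S=0.454545; launch V₁=2·75/275=0.545455
k=0 src: V=0.5455
k=1 load: inc=0.545455, refl=0.545455·0.454545=0.2479; V=0.000000+0.545455+0.247934=0.7934
k=2 src: inc=0.247934, refl=0.247934·0.454545=0.1127; V=0.545455+0.247934+0.112697=0.9061
k=3 load: inc=0.112697, refl=0.112697·0.454545=0.0512; V=0.793388+0.112697+0.051226=0.9573
k=4 src: inc=0.051226, refl=0.051226·0.454545=0.0233; V=0.906086+0.051226+0.023285=0.9806
k=5 load: inc=0.023285, refl=0.023285·0.454545=0.0106; V=0.957312+0.023285+0.010584=0.9912
k=6 src: inc=0.010584, refl=0.010584·0.454545=0.0048; V=0.980596+0.010584+0.004811=0.9960
k=7 load: inc=0.004811, refl=0.004811·0.454545=0.0022; V=0.991180+0.004811+0.002187=0.9982
k=8 src: inc=0.002187, refl=0.002187·0.454545=0.0010; V=0.995991+0.002187+0.000994=0.9992
k=9 load: inc=0.000994, refl=0.000994·0.454545=0.0005; V=0.998178+0.000994+0.000452=0.9996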